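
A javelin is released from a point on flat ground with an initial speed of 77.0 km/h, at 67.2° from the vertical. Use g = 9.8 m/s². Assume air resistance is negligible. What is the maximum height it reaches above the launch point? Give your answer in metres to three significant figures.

Convert: 77.0 km/h = 77.0/3.6 = 21.39 m/s.
Resolve: vₓ = 21.39 sin 67.2° = 19.72 m/s and v_y0 = 21.39 cos 67.2° = 8.289 m/s.
At the apex v_y = 0, so H = v_y0²/(2g) = 8.289²/19.60 = 3.505 m.

3.51 m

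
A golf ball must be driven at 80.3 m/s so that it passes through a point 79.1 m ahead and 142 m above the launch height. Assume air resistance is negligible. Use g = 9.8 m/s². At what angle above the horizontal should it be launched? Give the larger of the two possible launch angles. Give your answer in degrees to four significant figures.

Trajectory: y = x tanθ − g x² (1 + tan²θ)/(2v₀²). With x = 79.1, y = 142, v₀ = 80.3, g = 9.80:
4.755 tan²θ − 79.1 tanθ + (146.8) = 0.
tanθ = [79.1 ± √(79.1² − 4 × 4.755 × (146.8))] / (2 × 4.755) = (79.1 ± 58.87) / 9.509, giving tanθ = 2.127 or 14.51.
θ = 64.82° or 86.06°; the larger is 86.06°.

86.06°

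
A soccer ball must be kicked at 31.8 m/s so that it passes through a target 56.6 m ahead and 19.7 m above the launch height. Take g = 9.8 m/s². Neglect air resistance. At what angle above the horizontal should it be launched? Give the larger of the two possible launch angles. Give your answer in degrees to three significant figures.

Trajectory: y = x tanθ − g x² (1 + tan²θ)/(2v₀²). With x = 56.6, y = 19.7, v₀ = 31.8, g = 9.80:
15.52 tan²θ − 56.6 tanθ + (35.22) = 0.
tanθ = [56.6 ± √(56.6² − 4 × 15.52 × (35.22))] / (2 × 15.52) = (56.6 ± 31.88) / 31.05, giving tanθ = 0.7962 or 2.850.
θ = 38.53° or 70.67°; the larger is 70.67°.

70.7°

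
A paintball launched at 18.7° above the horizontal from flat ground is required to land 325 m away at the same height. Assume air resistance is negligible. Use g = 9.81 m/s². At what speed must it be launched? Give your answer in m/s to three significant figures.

72.5 m/s

Level-ground range: R = v₀² sin(2θ)/g, so v₀ = √(gR / sin 2θ).
v₀ = √(9.81 × 325 / sin 37.40°) = √(3188 / 0.6074) = √5249.2 = 72.45 m/s.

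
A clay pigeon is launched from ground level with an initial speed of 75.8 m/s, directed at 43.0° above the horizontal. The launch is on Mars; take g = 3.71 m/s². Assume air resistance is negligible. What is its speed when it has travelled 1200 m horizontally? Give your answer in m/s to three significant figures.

62.4 m/s

Components: vₓ = 75.80 cos 43.0° = 55.44 m/s, v_y0 = 75.80 sin 43.0° = 51.70 m/s.
Time to reach x = 1200 m: t = x/vₓ = 1200/55.44 = 21.65 s.
Vertical velocity there: v_y = v_y0 − g t = 51.70 − 3.71 × 21.65 = −28.61 m/s.
Speed: √(vₓ² + v_y²) = √(55.44² + 28.61²) = 62.39 m/s.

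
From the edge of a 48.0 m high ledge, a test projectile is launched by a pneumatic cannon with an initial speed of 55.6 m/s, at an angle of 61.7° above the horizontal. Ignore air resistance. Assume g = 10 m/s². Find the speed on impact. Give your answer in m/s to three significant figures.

Components: vₓ = 55.60 cos 61.7° = 26.36 m/s, v_y0 = 55.60 sin 61.7° = 48.95 m/s.
With up positive and y = 0 at the ground: y(t) = 48.0 + (48.95) t − 5.000 t². Setting y = 0 and taking the positive root: t = [48.95 + √(48.95² + 2·10.0·48.0)] / 10.0 = (48.95 + 57.94) / 10.0 = 10.69 s.
Vertical velocity at impact: v_y = v_y0 − g t = 48.95 − 10.0 × 10.69 = −57.94 m/s.
Speed: |v| = √(vₓ² + v_y²) = √(26.36² + 57.94²) = 63.65 m/s.

63.7 m/s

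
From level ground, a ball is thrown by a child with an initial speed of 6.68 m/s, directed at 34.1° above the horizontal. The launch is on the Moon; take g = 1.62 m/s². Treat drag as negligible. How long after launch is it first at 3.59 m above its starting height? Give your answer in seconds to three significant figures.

1.36 s

Horizontal component vₓ = 6.680 cos 34.1° = 5.531 m/s; vertical v_y0 = 6.680 sin 34.1° = 3.745 m/s.
Height y(t) = 3.745 t − 0.8100 t² = 3.59 gives 0.8100 t² − 3.745 t + 3.59 = 0.
t = [3.745 ± √(3.745² − 2·1.62·3.59)] / 1.62 = (3.745 ± 1.547) / 1.62, so t = 1.357 s or t = 3.267 s.
The first (ascending) time is 1.357 s.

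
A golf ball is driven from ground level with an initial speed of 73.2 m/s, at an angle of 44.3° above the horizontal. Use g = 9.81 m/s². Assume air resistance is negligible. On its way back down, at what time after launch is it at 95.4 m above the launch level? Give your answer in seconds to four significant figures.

7.988 s

Components: vₓ = 73.20 cos 44.3° = 52.39 m/s, v_y0 = 73.20 sin 44.3° = 51.12 m/s.
Set y = v_y0 t − ½ g t² = 95.4: 4.905 t² − 51.12 t + 95.4 = 0.
Quadratic formula: t = (51.12 ± √741.92) / 9.81 = (51.12 ± 27.24) / 9.81 → t = 2.435 s or 7.988 s.
The descending-branch root is 7.988 s.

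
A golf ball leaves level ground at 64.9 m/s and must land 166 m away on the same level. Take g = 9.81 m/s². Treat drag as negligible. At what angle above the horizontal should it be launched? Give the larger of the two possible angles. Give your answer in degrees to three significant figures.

R = v₀² sin 2θ / g gives sin 2θ = gR/v₀² = 9.81·166/64.9² = 0.3866.
2θ = 22.74° or 180° − 22.74° = 157.3°, so θ = 11.37° or 78.63°.
The larger angle is 78.63°.

78.6°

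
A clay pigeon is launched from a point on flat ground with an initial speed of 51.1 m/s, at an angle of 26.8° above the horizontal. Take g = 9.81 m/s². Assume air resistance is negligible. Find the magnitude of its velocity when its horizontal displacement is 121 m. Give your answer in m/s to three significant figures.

Horizontal component vₓ = 51.10 cos 26.8° = 45.61 m/s; vertical v_y0 = 51.10 sin 26.8° = 23.04 m/s.
x = vₓ t ⇒ t = 121/45.61 = 2.653 s.
Vertical velocity there: v_y = v_y0 − g t = 23.04 − 9.81 × 2.653 = −2.985 m/s.
Speed: √(vₓ² + v_y²) = √(45.61² + 2.985²) = 45.71 m/s.

45.7 m/s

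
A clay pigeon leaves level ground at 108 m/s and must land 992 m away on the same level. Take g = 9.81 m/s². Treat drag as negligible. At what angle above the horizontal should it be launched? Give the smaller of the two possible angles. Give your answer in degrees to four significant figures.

From R = (v₀²/g) sin 2θ: sin 2θ = 9.81 × 992 / 11664 = 0.8343.
2θ = 56.55° or 180° − 56.55° = 123.5°, so θ = 28.27° or 61.73°.
The smaller angle is 28.27°.

28.27°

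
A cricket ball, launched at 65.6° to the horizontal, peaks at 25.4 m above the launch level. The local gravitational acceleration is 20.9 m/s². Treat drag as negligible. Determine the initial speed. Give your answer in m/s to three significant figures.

At the peak v_y = 0, so v_y0 = √(2gH) = √(2 × 20.9 × 25.4) = 32.58 m/s.
v_y0 = v₀ sin θ ⇒ v₀ = 32.58 / sin 65.6° = 35.78 m/s.

35.8 m/s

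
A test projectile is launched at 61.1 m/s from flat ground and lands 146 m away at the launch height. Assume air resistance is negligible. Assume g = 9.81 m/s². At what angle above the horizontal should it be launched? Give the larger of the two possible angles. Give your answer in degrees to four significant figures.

R = v₀² sin 2θ / g gives sin 2θ = gR/v₀² = 9.81·146/61.1² = 0.3837.
2θ = 22.56° or 180° − 22.56° = 157.4°, so θ = 11.28° or 78.72°.
The larger angle is 78.72°.

78.72°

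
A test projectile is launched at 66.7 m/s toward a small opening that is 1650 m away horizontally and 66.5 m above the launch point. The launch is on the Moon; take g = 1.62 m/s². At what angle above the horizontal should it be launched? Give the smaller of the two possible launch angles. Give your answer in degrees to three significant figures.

21.1°

Trajectory: y = x tanθ − g x² (1 + tan²θ)/(2v₀²). With x = 1650, y = 66.5, v₀ = 66.7, g = 1.62:
495.7 tan²θ − 1650 tanθ + (562.2) = 0.
tanθ = [1650 ± √(1650² − 4 × 495.7 × (562.2))] / (2 × 495.7) = (1650 ± 1268) / 991.4, giving tanθ = 0.3853 or 2.943.
θ = 21.07° or 71.24°; the smaller is 21.07°.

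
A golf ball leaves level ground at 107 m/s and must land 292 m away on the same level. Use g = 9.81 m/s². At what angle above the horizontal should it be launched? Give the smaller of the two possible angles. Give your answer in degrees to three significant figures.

From R = (v₀²/g) sin 2θ: sin 2θ = 9.81 × 292 / 11449 = 0.2502.
2θ = 14.49° or 180° − 14.49° = 165.5°, so θ = 7.245° or 82.76°.
The smaller angle is 7.245°.

7.24°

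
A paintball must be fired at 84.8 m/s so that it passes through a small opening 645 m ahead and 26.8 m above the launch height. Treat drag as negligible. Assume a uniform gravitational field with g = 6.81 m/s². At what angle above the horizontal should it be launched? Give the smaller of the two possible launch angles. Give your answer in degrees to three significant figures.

Trajectory: y = x tanθ − g x² (1 + tan²θ)/(2v₀²). With x = 645, y = 26.8, v₀ = 84.8, g = 6.81:
197.0 tan²θ − 645 tanθ + (223.8) = 0.
tanθ = [645 ± √(645² − 4 × 197.0 × (223.8))] / (2 × 197.0) = (645 ± 489.6) / 394.0, giving tanθ = 0.3945 or 2.880.
θ = 21.53° or 70.85°; the smaller is 21.53°.

21.5°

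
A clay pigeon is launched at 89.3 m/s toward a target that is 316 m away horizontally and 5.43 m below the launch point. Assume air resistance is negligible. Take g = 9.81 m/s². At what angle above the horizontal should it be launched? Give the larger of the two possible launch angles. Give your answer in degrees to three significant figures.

Trajectory: y = x tanθ − g x² (1 + tan²θ)/(2v₀²). With x = 316, y = −5.43, v₀ = 89.3, g = 9.81:
61.42 tan²θ − 316 tanθ + (55.99) = 0.
tanθ = [316 ± √(316² − 4 × 61.42 × (55.99))] / (2 × 61.42) = (316 ± 293.4) / 122.8, giving tanθ = 0.1837 or 4.961.
θ = 10.41° or 78.60°; the larger is 78.60°.

78.6°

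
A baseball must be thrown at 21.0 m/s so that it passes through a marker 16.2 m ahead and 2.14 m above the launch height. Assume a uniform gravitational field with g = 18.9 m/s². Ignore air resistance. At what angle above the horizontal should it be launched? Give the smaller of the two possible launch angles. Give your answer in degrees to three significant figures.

Trajectory: y = x tanθ − g x² (1 + tan²θ)/(2v₀²). With x = 16.2, y = 2.14, v₀ = 21.0, g = 18.9:
5.624 tan²θ − 16.2 tanθ + (7.764) = 0.
tanθ = [16.2 ± √(16.2² − 4 × 5.624 × (7.764))] / (2 × 5.624) = (16.2 ± 9.370) / 11.25, giving tanθ = 0.6073 or 2.273.
θ = 31.27° or 66.26°; the smaller is 31.27°.

31.3°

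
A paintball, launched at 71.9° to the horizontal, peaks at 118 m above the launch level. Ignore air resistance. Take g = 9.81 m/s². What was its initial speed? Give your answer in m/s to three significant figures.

50.6 m/s

At the peak v_y = 0, so v_y0 = √(2gH) = √(2 × 9.81 × 118) = 48.12 m/s.
v_y0 = v₀ sin θ ⇒ v₀ = 48.12 / sin 71.9° = 50.62 m/s.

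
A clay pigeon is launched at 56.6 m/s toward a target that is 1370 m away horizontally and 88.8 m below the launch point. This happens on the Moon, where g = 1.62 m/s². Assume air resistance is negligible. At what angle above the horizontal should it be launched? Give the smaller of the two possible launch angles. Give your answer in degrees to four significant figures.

Trajectory: y = x tanθ − g x² (1 + tan²θ)/(2v₀²). With x = 1370, y = −88.8, v₀ = 56.6, g = 1.62:
474.6 tan²θ − 1370 tanθ + (385.8) = 0.
tanθ = [1370 ± √(1370² − 4 × 474.6 × (385.8))] / (2 × 474.6) = (1370 ± 1070) / 949.1, giving tanθ = 0.3162 or 2.571.
θ = 17.55° or 68.74°; the smaller is 17.55°.

17.55°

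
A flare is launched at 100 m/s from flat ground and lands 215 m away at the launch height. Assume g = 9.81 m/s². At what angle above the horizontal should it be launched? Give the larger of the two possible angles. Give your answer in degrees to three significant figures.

R = v₀² sin 2θ / g gives sin 2θ = gR/v₀² = 9.81·215/100² = 0.2109.
2θ = 12.18° or 180° − 12.18° = 167.8°, so θ = 6.088° or 83.91°.
The larger angle is 83.91°.

83.9°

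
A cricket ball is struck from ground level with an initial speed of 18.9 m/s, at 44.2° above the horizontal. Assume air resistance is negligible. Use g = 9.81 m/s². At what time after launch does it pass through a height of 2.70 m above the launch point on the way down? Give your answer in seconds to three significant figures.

Horizontal component vₓ = 18.90 cos 44.2° = 13.55 m/s; vertical v_y0 = 18.90 sin 44.2° = 13.18 m/s.
Set y = v_y0 t − ½ g t² = 2.70: 4.905 t² − 13.18 t + 2.70 = 0.
Quadratic formula: t = (13.18 ± √120.64) / 9.81 = (13.18 ± 10.98) / 9.81 → t = 0.2235 s or 2.463 s.
The descending-branch root is 2.463 s.

2.46 s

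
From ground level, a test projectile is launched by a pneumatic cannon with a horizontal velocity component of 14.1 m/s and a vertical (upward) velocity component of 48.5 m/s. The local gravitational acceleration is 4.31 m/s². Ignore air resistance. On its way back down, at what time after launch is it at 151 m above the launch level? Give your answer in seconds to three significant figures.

18.8 s

Set y = v_y0 t − ½ g t² = 151: 2.155 t² − 48.50 t + 151 = 0.
Quadratic formula: t = (48.50 ± √1050.6) / 4.31 = (48.50 ± 32.41) / 4.31 → t = 3.732 s or 18.77 s.
The descending-branch root is 18.77 s.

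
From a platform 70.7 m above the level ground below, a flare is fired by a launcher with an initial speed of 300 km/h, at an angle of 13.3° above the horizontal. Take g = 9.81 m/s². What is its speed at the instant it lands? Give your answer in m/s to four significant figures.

Convert: 300 km/h = 300/3.6 = 83.33 m/s.
vₓ = 83.33 cos 13.3° = 81.10 m/s; v_y0 = 83.33 sin 13.3° = 19.17 m/s.
With up positive and y = 0 at the ground: y(t) = 70.7 + (19.17) t − 4.905 t². Setting y = 0 and taking the positive root: t = [19.17 + √(19.17² + 2·9.81·70.7)] / 9.81 = (19.17 + 41.89) / 9.81 = 6.224 s.
Vertical velocity at impact: v_y = v_y0 − g t = 19.17 − 9.81 × 6.224 = −41.89 m/s.
Speed: |v| = √(vₓ² + v_y²) = √(81.10² + 41.89²) = 91.28 m/s.

91.28 m/s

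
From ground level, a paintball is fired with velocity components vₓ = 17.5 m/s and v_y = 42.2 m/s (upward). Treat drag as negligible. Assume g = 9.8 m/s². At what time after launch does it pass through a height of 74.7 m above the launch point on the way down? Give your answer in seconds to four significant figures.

6.122 s

Height y(t) = 42.20 t − 4.900 t² = 74.7 gives 4.900 t² − 42.20 t + 74.7 = 0.
t = [42.20 ± √(42.20² − 2·9.80·74.7)] / 9.80 = (42.20 ± 17.80) / 9.80, so t = 2.490 s or t = 6.122 s.
The descending-branch root is 6.122 s.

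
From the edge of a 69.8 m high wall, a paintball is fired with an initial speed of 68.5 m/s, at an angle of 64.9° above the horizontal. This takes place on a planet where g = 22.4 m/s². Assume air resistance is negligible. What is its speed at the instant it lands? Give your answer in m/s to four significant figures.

Horizontal component vₓ = 68.50 cos 64.9° = 29.06 m/s; vertical v_y0 = 68.50 sin 64.9° = 62.03 m/s.
Vertical motion (up positive, ground at y = 0): 11.20 t² − (62.03) t − 69.8 = 0, so t = (62.03 + √(62.03² + 2·22.4·69.8)) / 22.4 = (62.03 + 83.52) / 22.4 = 6.498 s.
Vertical velocity at impact: v_y = v_y0 − g t = 62.03 − 22.4 × 6.498 = −83.52 m/s.
Speed: |v| = √(vₓ² + v_y²) = √(29.06² + 83.52²) = 88.43 m/s.

88.43 m/s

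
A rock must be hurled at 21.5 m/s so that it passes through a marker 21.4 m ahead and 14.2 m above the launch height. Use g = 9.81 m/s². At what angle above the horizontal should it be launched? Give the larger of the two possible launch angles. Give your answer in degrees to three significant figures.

Trajectory: y = x tanθ − g x² (1 + tan²θ)/(2v₀²). With x = 21.4, y = 14.2, v₀ = 21.5, g = 9.81:
4.859 tan²θ − 21.4 tanθ + (19.06) = 0.
tanθ = [21.4 ± √(21.4² − 4 × 4.859 × (19.06))] / (2 × 4.859) = (21.4 ± 9.353) / 9.719, giving tanθ = 1.240 or 3.164.
θ = 51.10° or 72.46°; the larger is 72.46°.

72.5°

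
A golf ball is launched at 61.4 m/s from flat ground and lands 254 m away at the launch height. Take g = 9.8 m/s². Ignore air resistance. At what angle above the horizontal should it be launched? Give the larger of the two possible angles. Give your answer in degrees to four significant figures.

69.34°

Level-ground range R = v₀² sin(2θ)/g ⇒ sin(2θ) = gR/v₀² = 9.80 × 254 / 61.4² = 0.6603.
2θ = 41.32° or 180° − 41.32° = 138.7°, so θ = 20.66° or 69.34°.
The larger angle is 69.34°.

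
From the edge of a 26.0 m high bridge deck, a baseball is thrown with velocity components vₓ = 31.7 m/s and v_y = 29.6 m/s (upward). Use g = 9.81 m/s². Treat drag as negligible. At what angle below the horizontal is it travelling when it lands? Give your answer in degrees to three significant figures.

With up positive and y = 0 at the ground: y(t) = 26.0 + (29.60) t − 4.905 t². Setting y = 0 and taking the positive root: t = [29.60 + √(29.60² + 2·9.81·26.0)] / 9.81 = (29.60 + 37.23) / 9.81 = 6.813 s.
At impact: v_y = v_y0 − g t = −37.23 m/s; vₓ = 31.70 m/s.
Angle below horizontal: arctan(|v_y|/vₓ) = arctan(37.23/31.70) = 49.59°.

49.6°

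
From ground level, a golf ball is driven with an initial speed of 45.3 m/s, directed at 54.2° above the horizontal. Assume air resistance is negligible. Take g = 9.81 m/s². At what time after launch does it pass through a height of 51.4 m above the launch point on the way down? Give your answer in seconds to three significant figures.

Components: vₓ = 45.30 cos 54.2° = 26.50 m/s, v_y0 = 45.30 sin 54.2° = 36.74 m/s.
Set y = v_y0 t − ½ g t² = 51.4: 4.905 t² − 36.74 t + 51.4 = 0.
t = [36.74 ± √(36.74² − 2·9.81·51.4)] / 9.81 = (36.74 ± 18.48) / 9.81, so t = 1.862 s or t = 5.629 s.
The descending-branch root is 5.629 s.

5.63 s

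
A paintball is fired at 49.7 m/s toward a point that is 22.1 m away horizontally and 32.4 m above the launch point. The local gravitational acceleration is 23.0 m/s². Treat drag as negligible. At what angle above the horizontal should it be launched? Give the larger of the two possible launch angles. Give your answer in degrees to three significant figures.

Trajectory: y = x tanθ − g x² (1 + tan²θ)/(2v₀²). With x = 22.1, y = 32.4, v₀ = 49.7, g = 23.0:
2.274 tan²θ − 22.1 tanθ + (34.67) = 0.
tanθ = [22.1 ± √(22.1² − 4 × 2.274 × (34.67))] / (2 × 2.274) = (22.1 ± 13.15) / 4.548, giving tanθ = 1.967 or 7.752.
θ = 63.05° or 82.65°; the larger is 82.65°.

82.6°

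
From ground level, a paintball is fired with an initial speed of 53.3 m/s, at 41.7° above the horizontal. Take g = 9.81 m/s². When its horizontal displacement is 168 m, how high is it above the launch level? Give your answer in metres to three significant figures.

62.3 m

Horizontal component vₓ = 53.30 cos 41.7° = 39.80 m/s; vertical v_y0 = 53.30 sin 41.7° = 35.46 m/s.
x = vₓ t ⇒ t = 168/39.80 = 4.222 s.
Height: y = v_y0 t − ½ g t² = 35.46 × 4.222 − 4.905 × 4.222² = 149.7 − 87.41 = 62.27 m.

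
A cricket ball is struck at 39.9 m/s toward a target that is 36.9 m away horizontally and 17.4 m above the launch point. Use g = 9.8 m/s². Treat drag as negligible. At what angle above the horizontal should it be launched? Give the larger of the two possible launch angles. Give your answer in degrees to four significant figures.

Trajectory: y = x tanθ − g x² (1 + tan²θ)/(2v₀²). With x = 36.9, y = 17.4, v₀ = 39.9, g = 9.80:
4.191 tan²θ − 36.9 tanθ + (21.59) = 0.
tanθ = [36.9 ± √(36.9² − 4 × 4.191 × (21.59))] / (2 × 4.191) = (36.9 ± 31.62) / 8.382, giving tanθ = 0.6302 or 8.175.
θ = 32.22° or 83.03°; the larger is 83.03°.

83.03°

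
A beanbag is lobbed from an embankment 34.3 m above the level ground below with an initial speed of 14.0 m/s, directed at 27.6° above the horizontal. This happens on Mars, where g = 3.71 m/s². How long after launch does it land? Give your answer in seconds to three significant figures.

6.39 s

Resolve: vₓ = 14.00 cos 27.6° = 12.41 m/s and v_y0 = 14.00 sin 27.6° = 6.486 m/s.
With up positive and y = 0 at the ground: y(t) = 34.3 + (6.486) t − 1.855 t². Setting y = 0 and taking the positive root: t = [6.486 + √(6.486² + 2·3.71·34.3)] / 3.71 = (6.486 + 17.22) / 3.71 = 6.390 s.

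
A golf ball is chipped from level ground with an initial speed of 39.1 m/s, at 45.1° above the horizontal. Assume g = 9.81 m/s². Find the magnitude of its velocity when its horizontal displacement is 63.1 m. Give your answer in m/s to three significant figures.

Components: vₓ = 39.10 cos 45.1° = 27.60 m/s, v_y0 = 39.10 sin 45.1° = 27.70 m/s.
Time to reach x = 63.1 m: t = x/vₓ = 63.1/27.60 = 2.286 s.
Vertical velocity there: v_y = v_y0 − g t = 27.70 − 9.81 × 2.286 = 5.268 m/s.
Speed: √(vₓ² + v_y²) = √(27.60² + 5.268²) = 28.10 m/s.

28.1 m/s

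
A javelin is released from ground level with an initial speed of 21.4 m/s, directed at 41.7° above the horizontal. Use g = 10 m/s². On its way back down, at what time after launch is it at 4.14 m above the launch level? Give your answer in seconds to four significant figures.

Resolve: vₓ = 21.40 cos 41.7° = 15.98 m/s and v_y0 = 21.40 sin 41.7° = 14.24 m/s.
Height y(t) = 14.24 t − 5.000 t² = 4.14 gives 5.000 t² − 14.24 t + 4.14 = 0.
Quadratic formula: t = (14.24 ± √119.86) / 10.0 = (14.24 ± 10.95) / 10.0 → t = 0.3288 s or 2.518 s.
The descending-branch root is 2.518 s.

2.518 s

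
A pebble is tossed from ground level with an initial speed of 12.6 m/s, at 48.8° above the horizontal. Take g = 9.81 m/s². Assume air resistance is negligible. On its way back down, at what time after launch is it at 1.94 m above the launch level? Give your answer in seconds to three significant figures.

1.70 s

Horizontal component vₓ = 12.60 cos 48.8° = 8.299 m/s; vertical v_y0 = 12.60 sin 48.8° = 9.480 m/s.
Require v_y0 t − ½ g t² = 1.94, i.e. 4.905 t² − 9.480 t + 1.94 = 0.
t = [9.480 ± √(9.480² − 2·9.81·1.94)] / 9.81 = (9.480 ± 7.198) / 9.81, so t = 0.2326 s or t = 1.700 s.
The descending-branch root is 1.700 s.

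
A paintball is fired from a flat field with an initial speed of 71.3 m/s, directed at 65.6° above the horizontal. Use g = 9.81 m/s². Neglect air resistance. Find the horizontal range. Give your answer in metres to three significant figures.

390 m

Resolve: vₓ = 71.30 cos 65.6° = 29.45 m/s and v_y0 = 71.30 sin 65.6° = 64.93 m/s.
Time aloft: T = 2 v_y0 / g = 2 × 64.93 / 9.81 = 13.24 s.
Horizontal distance R = vₓ T = 29.45 × 13.24 = 389.9 m.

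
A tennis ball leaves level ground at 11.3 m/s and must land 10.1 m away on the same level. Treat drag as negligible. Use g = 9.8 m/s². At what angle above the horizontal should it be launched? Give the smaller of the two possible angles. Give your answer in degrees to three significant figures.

Level-ground range R = v₀² sin(2θ)/g ⇒ sin(2θ) = gR/v₀² = 9.80 × 10.1 / 11.3² = 0.7752.
2θ = 50.82° or 180° − 50.82° = 129.2°, so θ = 25.41° or 64.59°.
The smaller angle is 25.41°.

25.4°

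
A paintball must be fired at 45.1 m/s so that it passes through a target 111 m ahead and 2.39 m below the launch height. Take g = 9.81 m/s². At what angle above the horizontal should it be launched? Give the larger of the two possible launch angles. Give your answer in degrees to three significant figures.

Trajectory: y = x tanθ − g x² (1 + tan²θ)/(2v₀²). With x = 111, y = −2.39, v₀ = 45.1, g = 9.81:
29.71 tan²θ − 111 tanθ + (27.32) = 0.
tanθ = [111 ± √(111² − 4 × 29.71 × (27.32))] / (2 × 29.71) = (111 ± 95.26) / 59.42, giving tanθ = 0.2649 or 3.471.
θ = 14.84° or 73.93°; the larger is 73.93°.

73.9°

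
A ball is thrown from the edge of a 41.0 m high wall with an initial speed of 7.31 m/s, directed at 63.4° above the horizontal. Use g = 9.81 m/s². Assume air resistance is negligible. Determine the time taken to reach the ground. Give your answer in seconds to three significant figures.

3.63 s

vₓ = 7.310 cos 63.4° = 3.273 m/s; v_y0 = 7.310 sin 63.4° = 6.536 m/s.
Vertical motion (up positive, ground at y = 0): 4.905 t² − (6.536) t − 41.0 = 0, so t = (6.536 + √(6.536² + 2·9.81·41.0)) / 9.81 = (6.536 + 29.11) / 9.81 = 3.633 s.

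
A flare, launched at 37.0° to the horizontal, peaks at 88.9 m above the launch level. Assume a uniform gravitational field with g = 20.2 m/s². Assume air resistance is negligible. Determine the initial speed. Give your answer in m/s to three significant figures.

At the peak v_y = 0, so v_y0 = √(2gH) = √(2 × 20.2 × 88.9) = 59.93 m/s.
v_y0 = v₀ sin θ ⇒ v₀ = 59.93 / sin 37.0° = 99.58 m/s.

99.6 m/s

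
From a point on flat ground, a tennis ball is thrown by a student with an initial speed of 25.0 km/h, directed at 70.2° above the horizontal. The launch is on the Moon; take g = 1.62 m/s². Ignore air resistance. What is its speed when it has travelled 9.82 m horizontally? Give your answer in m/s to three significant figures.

2.36 m/s

Convert: 25.0 km/h = 25.0/3.6 = 6.944 m/s.
Components: vₓ = 6.944 cos 70.2° = 2.352 m/s, v_y0 = 6.944 sin 70.2° = 6.534 m/s.
x = vₓ t ⇒ t = 9.82/2.352 = 4.175 s.
Vertical velocity there: v_y = v_y0 − g t = 6.534 − 1.62 × 4.175 = −0.2289 m/s.
Speed: √(vₓ² + v_y²) = √(2.352² + 0.2289²) = 2.363 m/s.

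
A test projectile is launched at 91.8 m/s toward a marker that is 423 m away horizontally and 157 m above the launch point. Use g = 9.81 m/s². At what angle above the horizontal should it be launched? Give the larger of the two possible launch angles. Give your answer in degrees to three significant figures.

73.2°

Trajectory: y = x tanθ − g x² (1 + tan²θ)/(2v₀²). With x = 423, y = 157, v₀ = 91.8, g = 9.81:
104.1 tan²θ − 423 tanθ + (261.1) = 0.
tanθ = [423 ± √(423² − 4 × 104.1 × (261.1))] / (2 × 104.1) = (423 ± 264.8) / 208.3, giving tanθ = 0.7593 or 3.302.
θ = 37.21° or 73.15°; the larger is 73.15°.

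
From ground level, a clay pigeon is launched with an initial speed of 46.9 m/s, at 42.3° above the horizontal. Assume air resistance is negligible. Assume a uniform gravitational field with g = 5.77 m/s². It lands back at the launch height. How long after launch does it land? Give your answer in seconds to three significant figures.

10.9 s

Resolve: vₓ = 46.90 cos 42.3° = 34.69 m/s and v_y0 = 46.90 sin 42.3° = 31.56 m/s.
It returns to y = 0 when t = 2 v_y0 / g = 2(31.56)/5.77 = 10.94 s.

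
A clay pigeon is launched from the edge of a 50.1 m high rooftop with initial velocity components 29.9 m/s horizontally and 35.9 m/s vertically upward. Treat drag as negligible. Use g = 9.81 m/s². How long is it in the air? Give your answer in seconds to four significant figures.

With up positive and y = 0 at the ground: y(t) = 50.1 + (35.90) t − 4.905 t². Setting y = 0 and taking the positive root: t = [35.90 + √(35.90² + 2·9.81·50.1)] / 9.81 = (35.90 + 47.66) / 9.81 = 8.518 s.

8.518 s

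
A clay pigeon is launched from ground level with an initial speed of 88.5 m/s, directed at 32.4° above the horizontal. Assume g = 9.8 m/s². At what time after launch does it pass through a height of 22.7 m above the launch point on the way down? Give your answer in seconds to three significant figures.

vₓ = 88.50 cos 32.4° = 74.72 m/s; v_y0 = 88.50 sin 32.4° = 47.42 m/s.
Set y = v_y0 t − ½ g t² = 22.7: 4.900 t² − 47.42 t + 22.7 = 0.
t = [47.42 ± √(47.42² − 2·9.80·22.7)] / 9.80 = (47.42 ± 42.47) / 9.80, so t = 0.5051 s or t = 9.173 s.
The descending-branch root is 9.173 s.

9.17 s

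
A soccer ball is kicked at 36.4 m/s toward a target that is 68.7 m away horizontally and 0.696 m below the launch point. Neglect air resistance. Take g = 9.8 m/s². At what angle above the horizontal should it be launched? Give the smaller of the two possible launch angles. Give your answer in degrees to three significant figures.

Trajectory: y = x tanθ − g x² (1 + tan²θ)/(2v₀²). With x = 68.7, y = −0.696, v₀ = 36.4, g = 9.80:
17.45 tan²θ − 68.7 tanθ + (16.76) = 0.
tanθ = [68.7 ± √(68.7² − 4 × 17.45 × (16.76))] / (2 × 17.45) = (68.7 ± 59.58) / 34.91, giving tanθ = 0.2613 or 3.675.
θ = 14.64° or 74.78°; the smaller is 14.64°.

14.6°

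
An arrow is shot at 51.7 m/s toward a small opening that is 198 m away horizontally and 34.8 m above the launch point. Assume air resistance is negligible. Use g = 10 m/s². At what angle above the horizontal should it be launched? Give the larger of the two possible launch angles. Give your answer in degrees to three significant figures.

62.7°

Trajectory: y = x tanθ − g x² (1 + tan²θ)/(2v₀²). With x = 198, y = 34.8, v₀ = 51.7, g = 10.0:
73.34 tan²θ − 198 tanθ + (108.1) = 0.
tanθ = [198 ± √(198² − 4 × 73.34 × (108.1))] / (2 × 73.34) = (198 ± 86.50) / 146.7, giving tanθ = 0.7602 or 1.940.
θ = 37.24° or 62.73°; the larger is 62.73°.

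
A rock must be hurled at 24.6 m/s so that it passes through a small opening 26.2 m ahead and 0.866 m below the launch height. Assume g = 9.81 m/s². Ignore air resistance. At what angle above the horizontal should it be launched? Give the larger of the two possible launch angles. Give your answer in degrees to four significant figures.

77.53°

Trajectory: y = x tanθ − g x² (1 + tan²θ)/(2v₀²). With x = 26.2, y = −0.866, v₀ = 24.6, g = 9.81:
5.564 tan²θ − 26.2 tanθ + (4.698) = 0.
tanθ = [26.2 ± √(26.2² − 4 × 5.564 × (4.698))] / (2 × 5.564) = (26.2 ± 24.12) / 11.13, giving tanθ = 0.1867 or 4.522.
θ = 10.58° or 77.53°; the larger is 77.53°.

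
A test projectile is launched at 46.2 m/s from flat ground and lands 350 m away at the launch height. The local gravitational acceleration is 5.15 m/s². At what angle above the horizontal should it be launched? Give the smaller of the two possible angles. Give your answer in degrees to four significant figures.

From R = (v₀²/g) sin 2θ: sin 2θ = 5.15 × 350 / 2134.4 = 0.8445.
2θ = 57.62° or 180° − 57.62° = 122.4°, so θ = 28.81° or 61.19°.
The smaller angle is 28.81°.

28.81°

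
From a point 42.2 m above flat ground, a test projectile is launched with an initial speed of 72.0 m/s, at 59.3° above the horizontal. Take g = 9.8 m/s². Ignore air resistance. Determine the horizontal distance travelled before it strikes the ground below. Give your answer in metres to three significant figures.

488 m

Horizontal component vₓ = 72.00 cos 59.3° = 36.76 m/s; vertical v_y0 = 72.00 sin 59.3° = 61.91 m/s.
The projectile lands when y = 42.2 + (61.91) t − ½·9.80·t² = 0. Positive root: t = (61.91 + √(61.91² + 2·9.80·42.2)) / 9.80 = (61.91 + 68.26) / 9.80 = 13.28 s.
Horizontal distance: R = vₓ t = 36.76 × 13.28 = 488.3 m.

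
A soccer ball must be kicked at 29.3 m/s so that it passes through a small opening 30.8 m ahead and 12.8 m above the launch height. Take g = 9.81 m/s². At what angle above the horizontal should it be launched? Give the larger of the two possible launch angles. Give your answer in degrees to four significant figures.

Trajectory: y = x tanθ − g x² (1 + tan²θ)/(2v₀²). With x = 30.8, y = 12.8, v₀ = 29.3, g = 9.81:
5.420 tan²θ − 30.8 tanθ + (18.22) = 0.
tanθ = [30.8 ± √(30.8² − 4 × 5.420 × (18.22))] / (2 × 5.420) = (30.8 ± 23.53) / 10.84, giving tanθ = 0.6707 or 5.012.
θ = 33.85° or 78.72°; the larger is 78.72°.

78.72°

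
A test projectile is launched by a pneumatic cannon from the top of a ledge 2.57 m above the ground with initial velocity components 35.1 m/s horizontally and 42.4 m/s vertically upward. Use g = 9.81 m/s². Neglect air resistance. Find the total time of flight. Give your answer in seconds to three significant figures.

8.70 s

Vertical motion (up positive, ground at y = 0): 4.905 t² − (42.40) t − 2.57 = 0, so t = (42.40 + √(42.40² + 2·9.81·2.57)) / 9.81 = (42.40 + 42.99) / 9.81 = 8.704 s.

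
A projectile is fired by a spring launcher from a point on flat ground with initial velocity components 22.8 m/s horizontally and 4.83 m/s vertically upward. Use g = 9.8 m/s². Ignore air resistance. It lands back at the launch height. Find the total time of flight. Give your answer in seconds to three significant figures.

Landing at launch height ⇒ T = 2 v_y0 / g = 2 × 4.830 / 9.80 = 0.9857 s.

0.986 s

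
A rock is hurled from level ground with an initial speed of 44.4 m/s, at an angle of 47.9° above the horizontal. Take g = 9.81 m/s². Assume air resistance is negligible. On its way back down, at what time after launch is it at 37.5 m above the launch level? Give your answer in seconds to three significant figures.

vₓ = 44.40 cos 47.9° = 29.77 m/s; v_y0 = 44.40 sin 47.9° = 32.94 m/s.
Height y(t) = 32.94 t − 4.905 t² = 37.5 gives 4.905 t² − 32.94 t + 37.5 = 0.
Quadratic formula: t = (32.94 ± √349.54) / 9.81 = (32.94 ± 18.70) / 9.81 → t = 1.452 s or 5.264 s.
The descending-branch root is 5.264 s.

5.26 s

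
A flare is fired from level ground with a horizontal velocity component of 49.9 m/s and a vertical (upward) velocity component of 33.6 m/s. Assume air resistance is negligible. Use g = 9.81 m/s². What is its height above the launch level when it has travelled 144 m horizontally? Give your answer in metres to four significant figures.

56.11 m

Time to reach x = 144 m: t = x/vₓ = 144/49.90 = 2.886 s.
Height: y = v_y0 t − ½ g t² = 33.60 × 2.886 − 4.905 × 2.886² = 96.96 − 40.85 = 56.11 m.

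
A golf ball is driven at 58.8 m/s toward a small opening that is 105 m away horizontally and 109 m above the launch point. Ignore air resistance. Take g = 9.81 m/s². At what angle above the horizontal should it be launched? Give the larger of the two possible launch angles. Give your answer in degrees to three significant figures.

Trajectory: y = x tanθ − g x² (1 + tan²θ)/(2v₀²). With x = 105, y = 109, v₀ = 58.8, g = 9.81:
15.64 tan²θ − 105 tanθ + (124.6) = 0.
tanθ = [105 ± √(105² − 4 × 15.64 × (124.6))] / (2 × 15.64) = (105 ± 56.81) / 31.28, giving tanθ = 1.541 or 5.173.
θ = 57.01° or 79.06°; the larger is 79.06°.

79.1°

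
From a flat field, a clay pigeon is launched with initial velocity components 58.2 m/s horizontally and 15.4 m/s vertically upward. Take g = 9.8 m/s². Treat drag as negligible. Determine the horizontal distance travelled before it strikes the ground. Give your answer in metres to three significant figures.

183 m

Time aloft: T = 2 v_y0 / g = 2 × 15.40 / 9.80 = 3.143 s.
Range: R = vₓ T = 58.20 × 3.143 = 182.9 m.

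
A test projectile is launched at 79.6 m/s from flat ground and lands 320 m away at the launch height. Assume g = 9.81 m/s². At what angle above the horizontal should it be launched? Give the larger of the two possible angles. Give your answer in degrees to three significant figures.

Level-ground range R = v₀² sin(2θ)/g ⇒ sin(2θ) = gR/v₀² = 9.81 × 320 / 79.6² = 0.4954.
2θ = 29.70° or 180° − 29.70° = 150.3°, so θ = 14.85° or 75.15°.
The larger angle is 75.15°.

75.2°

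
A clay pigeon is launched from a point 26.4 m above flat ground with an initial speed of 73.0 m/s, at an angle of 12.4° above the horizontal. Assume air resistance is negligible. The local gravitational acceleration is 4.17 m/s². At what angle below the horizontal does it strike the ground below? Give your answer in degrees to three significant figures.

Horizontal component vₓ = 73.00 cos 12.4° = 71.30 m/s; vertical v_y0 = 73.00 sin 12.4° = 15.68 m/s.
The projectile lands when y = 26.4 + (15.68) t − ½·4.17·t² = 0. Positive root: t = (15.68 + √(15.68² + 2·4.17·26.4)) / 4.17 = (15.68 + 21.58) / 4.17 = 8.935 s.
At impact: v_y = v_y0 − g t = −21.58 m/s; vₓ = 71.30 m/s.
Angle below horizontal: arctan(|v_y|/vₓ) = arctan(21.58/71.30) = 16.84°.

16.8°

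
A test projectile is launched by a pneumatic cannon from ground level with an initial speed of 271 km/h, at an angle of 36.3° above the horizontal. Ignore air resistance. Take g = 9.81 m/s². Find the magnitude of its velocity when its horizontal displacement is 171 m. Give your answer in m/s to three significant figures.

63.0 m/s

Convert: 271 km/h = 271/3.6 = 75.28 m/s.
vₓ = 75.28 cos 36.3° = 60.67 m/s; v_y0 = 75.28 sin 36.3° = 44.57 m/s.
x = vₓ t ⇒ t = 171/60.67 = 2.819 s.
Vertical velocity there: v_y = v_y0 − g t = 44.57 − 9.81 × 2.819 = 16.92 m/s.
Speed: √(vₓ² + v_y²) = √(60.67² + 16.92²) = 62.98 m/s.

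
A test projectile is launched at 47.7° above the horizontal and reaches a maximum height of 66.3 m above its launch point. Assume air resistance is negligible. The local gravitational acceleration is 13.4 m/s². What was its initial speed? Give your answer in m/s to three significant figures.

At the peak v_y = 0, so v_y0 = √(2gH) = √(2 × 13.4 × 66.3) = 42.15 m/s.
v_y0 = v₀ sin θ ⇒ v₀ = 42.15 / sin 47.7° = 56.99 m/s.

57.0 m/s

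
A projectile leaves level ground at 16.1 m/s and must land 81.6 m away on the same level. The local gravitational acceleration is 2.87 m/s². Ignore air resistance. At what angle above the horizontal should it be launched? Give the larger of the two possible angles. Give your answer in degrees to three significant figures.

57.7°

R = v₀² sin 2θ / g gives sin 2θ = gR/v₀² = 2.87·81.6/16.1² = 0.9035.
2θ = 64.62° or 180° − 64.62° = 115.4°, so θ = 32.31° or 57.69°.
The larger angle is 57.69°.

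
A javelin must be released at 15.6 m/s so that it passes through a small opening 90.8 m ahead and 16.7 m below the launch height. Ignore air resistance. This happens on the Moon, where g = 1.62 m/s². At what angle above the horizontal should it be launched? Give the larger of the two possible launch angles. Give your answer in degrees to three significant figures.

72.6°

Trajectory: y = x tanθ − g x² (1 + tan²θ)/(2v₀²). With x = 90.8, y = −16.7, v₀ = 15.6, g = 1.62:
27.44 tan²θ − 90.8 tanθ + (10.74) = 0.
tanθ = [90.8 ± √(90.8² − 4 × 27.44 × (10.74))] / (2 × 27.44) = (90.8 ± 84.06) / 54.88, giving tanθ = 0.1229 or 3.186.
θ = 7.004° or 72.57°; the larger is 72.57°.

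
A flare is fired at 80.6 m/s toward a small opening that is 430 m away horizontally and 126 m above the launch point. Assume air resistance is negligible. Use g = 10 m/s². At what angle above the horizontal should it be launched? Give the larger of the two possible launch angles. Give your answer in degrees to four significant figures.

64.96°

Trajectory: y = x tanθ − g x² (1 + tan²θ)/(2v₀²). With x = 430, y = 126, v₀ = 80.6, g = 10.0:
142.3 tan²θ − 430 tanθ + (268.3) = 0.
tanθ = [430 ± √(430² − 4 × 142.3 × (268.3))] / (2 × 142.3) = (430 ± 179.4) / 284.6, giving tanθ = 0.8806 or 2.141.
θ = 41.37° or 64.96°; the larger is 64.96°.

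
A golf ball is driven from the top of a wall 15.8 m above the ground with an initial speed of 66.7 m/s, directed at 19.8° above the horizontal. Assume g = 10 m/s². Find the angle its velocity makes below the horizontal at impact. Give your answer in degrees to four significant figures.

vₓ = 66.70 cos 19.8° = 62.76 m/s; v_y0 = 66.70 sin 19.8° = 22.59 m/s.
Vertical motion (up positive, ground at y = 0): 5.000 t² − (22.59) t − 15.8 = 0, so t = (22.59 + √(22.59² + 2·10.0·15.8)) / 10.0 = (22.59 + 28.75) / 10.0 = 5.134 s.
At impact: v_y = v_y0 − g t = −28.75 m/s; vₓ = 62.76 m/s.
Angle below horizontal: arctan(|v_y|/vₓ) = arctan(28.75/62.76) = 24.61°.

24.61°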